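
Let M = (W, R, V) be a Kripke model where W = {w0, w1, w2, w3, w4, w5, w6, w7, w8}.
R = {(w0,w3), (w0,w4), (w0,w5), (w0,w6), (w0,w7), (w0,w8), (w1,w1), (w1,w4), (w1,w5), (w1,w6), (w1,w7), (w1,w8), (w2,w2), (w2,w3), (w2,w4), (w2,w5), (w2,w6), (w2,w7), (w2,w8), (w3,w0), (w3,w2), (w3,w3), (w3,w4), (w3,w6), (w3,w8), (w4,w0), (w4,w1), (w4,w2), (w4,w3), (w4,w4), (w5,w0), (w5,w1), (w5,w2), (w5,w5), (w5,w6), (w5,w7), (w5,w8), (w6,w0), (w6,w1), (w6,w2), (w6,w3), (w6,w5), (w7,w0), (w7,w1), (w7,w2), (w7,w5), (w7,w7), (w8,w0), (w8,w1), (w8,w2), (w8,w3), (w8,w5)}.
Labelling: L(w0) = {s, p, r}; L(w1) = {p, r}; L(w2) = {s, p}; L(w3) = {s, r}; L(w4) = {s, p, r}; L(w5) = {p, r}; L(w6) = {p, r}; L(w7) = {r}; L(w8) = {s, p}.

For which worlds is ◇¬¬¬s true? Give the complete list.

w0, w1, w2, w3, w4, w5, w6, w7, w8

Recall that ◇ψ holds at a world iff ψ holds at some accessible world.
Let φ = ◇¬¬¬s. Evaluate φ at each world:
  w0 (successors {w3, w4, w5, w6, w7, w8}): φ is true.
  w1 (successors {w1, w4, w5, w6, w7, w8}): φ is true.
  w2 (successors {w2, w3, w4, w5, w6, w7, w8}): φ is true.
  w3 (successors {w0, w2, w3, w4, w6, w8}): φ is true.
  w4 (successors {w0, w1, w2, w3, w4}): φ is true.
  w5 (successors {w0, w1, w2, w5, w6, w7, w8}): φ is true.
  w6 (successors {w0, w1, w2, w3, w5}): φ is true.
  w7 (successors {w0, w1, w2, w5, w7}): φ is true.
  w8 (successors {w0, w1, w2, w3, w5}): φ is true.
For instance, at w7:
  At w7: ◇¬¬¬s requires ¬¬¬s at some successor in {w0, w1, w2, w5, w7}.
    ¬¬¬s holds at w1, so ◇¬¬¬s is true at w7.
Satisfying worlds: {w0, w1, w2, w3, w4, w5, w6, w7, w8}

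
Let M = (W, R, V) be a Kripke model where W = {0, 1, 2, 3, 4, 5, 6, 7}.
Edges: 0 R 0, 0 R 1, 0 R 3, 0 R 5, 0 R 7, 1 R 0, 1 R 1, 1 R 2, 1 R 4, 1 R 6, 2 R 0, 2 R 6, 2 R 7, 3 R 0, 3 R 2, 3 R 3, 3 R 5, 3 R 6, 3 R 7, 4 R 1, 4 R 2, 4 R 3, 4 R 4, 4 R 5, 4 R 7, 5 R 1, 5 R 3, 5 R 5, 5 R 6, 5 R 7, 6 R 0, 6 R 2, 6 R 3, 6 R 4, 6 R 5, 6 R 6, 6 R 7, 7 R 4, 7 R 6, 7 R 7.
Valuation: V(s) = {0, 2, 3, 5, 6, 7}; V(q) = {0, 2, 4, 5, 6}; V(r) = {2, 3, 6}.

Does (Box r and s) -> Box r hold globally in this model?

Let φ = (Box r and s) -> Box r. Evaluate φ at each world:
  0 (successors {0, 1, 3, 5, 7}): φ is true.
  1 (successors {0, 1, 2, 4, 6}): φ is true.
  2 (successors {0, 6, 7}): φ is true.
  3 (successors {0, 2, 3, 5, 6, 7}): φ is true.
  4 (successors {1, 2, 3, 4, 5, 7}): φ is true.
  5 (successors {1, 3, 5, 6, 7}): φ is true.
  6 (successors {0, 2, 3, 4, 5, 6, 7}): φ is true.
  7 (successors {4, 6, 7}): φ is true.
For instance, at 0:
  At 0: Box r and s is false, Box r is false, so (Box r and s) -> Box r is true.
    At 0: Box r is false, s is true, so Box r and s is false.
      At 0: Box r requires r at every successor {0, 1, 3, 5, 7}.
        r fails at 0, so Box r is false at 0.
    At 0: Box r requires r at every successor {0, 1, 3, 5, 7}.
      r fails at 0, so Box r is false at 0.

Yes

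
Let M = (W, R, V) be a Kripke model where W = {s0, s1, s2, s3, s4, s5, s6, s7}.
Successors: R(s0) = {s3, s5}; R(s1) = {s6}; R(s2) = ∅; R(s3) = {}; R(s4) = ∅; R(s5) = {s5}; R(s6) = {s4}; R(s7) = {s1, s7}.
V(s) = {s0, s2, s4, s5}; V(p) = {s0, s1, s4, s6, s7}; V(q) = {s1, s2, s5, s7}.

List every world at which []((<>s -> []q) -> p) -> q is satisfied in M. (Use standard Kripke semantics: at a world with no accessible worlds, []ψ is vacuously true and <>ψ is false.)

Let φ = []((<>s -> []q) -> p) -> q. Evaluate φ at each world:
  s0 (successors {s3, s5}): φ is true.
  s1 (successors {s6}): φ is true.
  s2 (successors ∅): φ is true.
  s3 (successors ∅): φ is false.
  s4 (successors ∅): φ is false.
  s5 (successors {s5}): φ is true.
  s6 (successors {s4}): φ is false.
  s7 (successors {s1, s7}): φ is true.
For instance, at s7:
  At s7: []((<>s -> []q) -> p) is true, q is true, so []((<>s -> []q) -> p) -> q is true.
    At s7: []((<>s -> []q) -> p) requires (<>s -> []q) -> p at every successor {s1, s7}.
      At s1: (<>s -> []q) -> p is true.
      At s7: (<>s -> []q) -> p is true.
    So []((<>s -> []q) -> p) is true at s7.
Satisfying worlds: {s0, s1, s2, s5, s7}

s0, s1, s2, s5, s7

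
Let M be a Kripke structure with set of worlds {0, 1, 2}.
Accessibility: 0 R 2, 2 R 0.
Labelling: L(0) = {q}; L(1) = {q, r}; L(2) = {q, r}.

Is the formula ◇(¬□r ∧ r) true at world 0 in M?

At 0: ◇(¬□r ∧ r) requires ¬□r ∧ r at some successor in {2}.
  ¬□r ∧ r holds at 2, so ◇(¬□r ∧ r) is true at 0.
    At 2: ¬□r is true, r is true, so ¬□r ∧ r is true.
      At 2: □r is false, so ¬□r is true.

Yes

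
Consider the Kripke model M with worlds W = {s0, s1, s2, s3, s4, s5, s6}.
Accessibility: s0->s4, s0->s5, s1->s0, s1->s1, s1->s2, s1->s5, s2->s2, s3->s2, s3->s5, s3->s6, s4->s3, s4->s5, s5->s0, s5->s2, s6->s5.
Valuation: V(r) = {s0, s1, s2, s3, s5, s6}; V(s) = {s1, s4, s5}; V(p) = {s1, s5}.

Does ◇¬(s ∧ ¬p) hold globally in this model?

Let φ = ◇¬(s ∧ ¬p). Evaluate φ at each world:
  s0 (successors {s4, s5}): φ is true.
  s1 (successors {s0, s1, s2, s5}): φ is true.
  s2 (successors {s2}): φ is true.
  s3 (successors {s2, s5, s6}): φ is true.
  s4 (successors {s3, s5}): φ is true.
  s5 (successors {s0, s2}): φ is true.
  s6 (successors {s5}): φ is true.
For instance, at s4:
  At s4: ◇¬(s ∧ ¬p) requires ¬(s ∧ ¬p) at some successor in {s3, s5}.
    ¬(s ∧ ¬p) holds at s3, so ◇¬(s ∧ ¬p) is true at s4.

Yes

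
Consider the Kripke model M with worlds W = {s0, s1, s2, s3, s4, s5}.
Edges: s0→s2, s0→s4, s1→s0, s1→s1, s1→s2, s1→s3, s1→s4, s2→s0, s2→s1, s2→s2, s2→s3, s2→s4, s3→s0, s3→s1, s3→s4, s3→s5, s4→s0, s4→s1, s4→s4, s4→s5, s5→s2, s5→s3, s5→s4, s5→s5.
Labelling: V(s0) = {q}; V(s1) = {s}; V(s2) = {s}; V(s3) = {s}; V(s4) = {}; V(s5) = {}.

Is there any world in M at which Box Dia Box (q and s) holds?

Let φ = Box Dia Box (q and s). Evaluate φ at each world:
  s0 (successors {s2, s4}): φ is false.
  s1 (successors {s0, s1, s2, s3, s4}): φ is false.
  s2 (successors {s0, s1, s2, s3, s4}): φ is false.
  s3 (successors {s0, s1, s4, s5}): φ is false.
  s4 (successors {s0, s1, s4, s5}): φ is false.
  s5 (successors {s2, s3, s4, s5}): φ is false.
For instance, at s0:
  At s0: Box Dia Box (q and s) requires Dia Box (q and s) at every successor {s2, s4}.
    Dia Box (q and s) fails at s2, so Box Dia Box (q and s) is false at s0.
      At s2: Dia Box (q and s) requires Box (q and s) at some successor in {s0, s1, s2, s3, s4}.
        At s0: Box (q and s) is false.
        At s1: Box (q and s) is false.
        At s2: Box (q and s) is false.
        At s3: Box (q and s) is false.
        At s4: Box (q and s) is false.
      So Dia Box (q and s) is false at s2.

No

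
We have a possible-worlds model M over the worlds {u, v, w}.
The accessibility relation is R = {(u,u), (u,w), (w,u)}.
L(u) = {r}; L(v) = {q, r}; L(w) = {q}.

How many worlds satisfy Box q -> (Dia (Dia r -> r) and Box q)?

Let φ = Box q -> (Dia (Dia r -> r) and Box q). Evaluate φ at each world:
  u (successors {u, w}): φ is true.
  v (successors ∅): φ is false.
  w (successors {u}): φ is true.
For instance, at u:
  At u: Box q is false, Dia (Dia r -> r) and Box q is false, so Box q -> (Dia (Dia r -> r) and Box q) is true.
    At u: Box q requires q at every successor {u, w}.
      q fails at u, so Box q is false at u.
    At u: Dia (Dia r -> r) is true, Box q is false, so Dia (Dia r -> r) and Box q is false.
      At u: Dia (Dia r -> r) requires Dia r -> r at some successor in {u, w}.
        Dia r -> r holds at u, so Dia (Dia r -> r) is true at u.
      At u: Box q requires q at every successor {u, w}.
        q fails at u, so Box q is false at u.
Satisfying worlds: {u, w}

2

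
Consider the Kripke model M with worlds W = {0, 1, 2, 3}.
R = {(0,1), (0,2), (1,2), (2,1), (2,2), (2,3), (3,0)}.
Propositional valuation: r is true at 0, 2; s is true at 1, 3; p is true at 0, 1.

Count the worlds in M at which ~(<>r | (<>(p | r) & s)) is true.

0

Let φ = ~(<>r | (<>(p | r) & s)). Evaluate φ at each world:
  0 (successors {1, 2}): φ is false.
  1 (successors {2}): φ is false.
  2 (successors {1, 2, 3}): φ is false.
  3 (successors {0}): φ is false.
For instance, at 3:
  At 3: <>r | (<>(p | r) & s) is true, so ~(<>r | (<>(p | r) & s)) is false.
    At 3: <>r is true, <>(p | r) & s is true, so <>r | (<>(p | r) & s) is true.
      At 3: <>r requires r at some successor in {0}.
        r holds at 0, so <>r is true at 3.
      At 3: <>(p | r) is true, s is true, so <>(p | r) & s is true.
Satisfying worlds: none.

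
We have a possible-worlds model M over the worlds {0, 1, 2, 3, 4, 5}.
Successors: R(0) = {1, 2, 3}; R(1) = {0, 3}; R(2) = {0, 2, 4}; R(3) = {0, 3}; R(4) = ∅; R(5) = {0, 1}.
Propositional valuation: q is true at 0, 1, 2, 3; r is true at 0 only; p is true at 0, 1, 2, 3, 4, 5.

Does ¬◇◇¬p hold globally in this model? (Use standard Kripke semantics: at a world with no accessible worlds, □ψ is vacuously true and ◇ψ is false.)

Yes

Let φ = ¬◇◇¬p. Evaluate φ at each world:
  0 (successors {1, 2, 3}): φ is true.
  1 (successors {0, 3}): φ is true.
  2 (successors {0, 2, 4}): φ is true.
  3 (successors {0, 3}): φ is true.
  4 (successors ∅): φ is true.
  5 (successors {0, 1}): φ is true.
For instance, at 5:
  At 5: ◇◇¬p is false, so ¬◇◇¬p is true.
    At 5: ◇◇¬p requires ◇¬p at some successor in {0, 1}.
      At 0: ◇¬p is false.
      At 1: ◇¬p is false.
    So ◇◇¬p is false at 5.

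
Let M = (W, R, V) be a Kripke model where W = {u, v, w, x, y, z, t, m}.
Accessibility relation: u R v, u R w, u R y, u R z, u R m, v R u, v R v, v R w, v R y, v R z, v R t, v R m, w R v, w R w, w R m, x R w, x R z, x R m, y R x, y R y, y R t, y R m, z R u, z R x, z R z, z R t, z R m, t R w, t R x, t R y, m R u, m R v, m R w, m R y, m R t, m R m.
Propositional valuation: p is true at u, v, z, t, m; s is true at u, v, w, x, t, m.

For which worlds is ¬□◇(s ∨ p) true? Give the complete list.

none

Recall that □ψ holds at a world iff ψ holds at every accessible world, and ◇ψ holds iff ψ holds at some accessible world.
Let φ = ¬□◇(s ∨ p). Evaluate φ at each world:
  u (successors {v, w, y, z, m}): φ is false.
  v (successors {u, v, w, y, z, t, m}): φ is false.
  w (successors {v, w, m}): φ is false.
  x (successors {w, z, m}): φ is false.
  y (successors {x, y, t, m}): φ is false.
  z (successors {u, x, z, t, m}): φ is false.
  t (successors {w, x, y}): φ is false.
  m (successors {u, v, w, y, t, m}): φ is false.
For instance, at u:
  At u: □◇(s ∨ p) is true, so ¬□◇(s ∨ p) is false.
    At u: □◇(s ∨ p) requires ◇(s ∨ p) at every successor {v, w, y, z, m}.
      At v: ◇(s ∨ p) is true.
      At w: ◇(s ∨ p) is true.
      At y: ◇(s ∨ p) is true.
      At z: ◇(s ∨ p) is true.
      At m: ◇(s ∨ p) is true.
    So □◇(s ∨ p) is true at u.
Satisfying worlds: none.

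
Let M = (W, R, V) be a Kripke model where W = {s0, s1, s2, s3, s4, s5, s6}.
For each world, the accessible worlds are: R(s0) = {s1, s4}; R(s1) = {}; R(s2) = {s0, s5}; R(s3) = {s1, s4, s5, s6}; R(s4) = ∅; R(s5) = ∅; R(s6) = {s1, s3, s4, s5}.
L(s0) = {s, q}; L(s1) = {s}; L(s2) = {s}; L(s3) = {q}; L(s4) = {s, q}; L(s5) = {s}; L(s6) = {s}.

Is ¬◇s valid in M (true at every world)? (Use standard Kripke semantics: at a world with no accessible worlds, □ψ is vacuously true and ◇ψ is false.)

Recall that ◇ψ holds at a world iff ψ holds at some accessible world.
Let φ = ¬◇s. Evaluate φ at each world:
  s0 (successors {s1, s4}): φ is false.
  s1 (successors ∅): φ is true.
  s2 (successors {s0, s5}): φ is false.
  s3 (successors {s1, s4, s5, s6}): φ is false.
  s4 (successors ∅): φ is true.
  s5 (successors ∅): φ is true.
  s6 (successors {s1, s3, s4, s5}): φ is false.
Detail at s0 (counterexample):
  At s0: ◇s is true, so ¬◇s is false.
    At s0: ◇s requires s at some successor in {s1, s4}.
      s holds at s1, so ◇s is true at s0.

No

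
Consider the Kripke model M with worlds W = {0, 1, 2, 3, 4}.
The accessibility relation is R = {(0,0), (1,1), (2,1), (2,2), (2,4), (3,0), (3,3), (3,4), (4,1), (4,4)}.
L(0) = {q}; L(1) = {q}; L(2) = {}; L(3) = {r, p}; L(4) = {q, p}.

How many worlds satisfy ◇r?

1

Let φ = ◇r. Evaluate φ at each world:
  0 (successors {0}): φ is false.
  1 (successors {1}): φ is false.
  2 (successors {1, 2, 4}): φ is false.
  3 (successors {0, 3, 4}): φ is true.
  4 (successors {1, 4}): φ is false.
For instance, at 0:
  At 0: ◇r requires r at some successor in {0}.
    At 0: r is false.
  So ◇r is false at 0.
Satisfying worlds: {3}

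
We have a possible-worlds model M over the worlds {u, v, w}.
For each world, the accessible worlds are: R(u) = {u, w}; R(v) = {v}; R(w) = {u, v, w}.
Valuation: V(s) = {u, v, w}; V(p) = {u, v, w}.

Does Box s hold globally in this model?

Let φ = Box s. Evaluate φ at each world:
  u (successors {u, w}): φ is true.
  v (successors {v}): φ is true.
  w (successors {u, v, w}): φ is true.
For instance, at w:
  At w: Box s requires s at every successor {u, v, w}.
    At u: s is true.
    At v: s is true.
    At w: s is true.
  So Box s is true at w.

Yes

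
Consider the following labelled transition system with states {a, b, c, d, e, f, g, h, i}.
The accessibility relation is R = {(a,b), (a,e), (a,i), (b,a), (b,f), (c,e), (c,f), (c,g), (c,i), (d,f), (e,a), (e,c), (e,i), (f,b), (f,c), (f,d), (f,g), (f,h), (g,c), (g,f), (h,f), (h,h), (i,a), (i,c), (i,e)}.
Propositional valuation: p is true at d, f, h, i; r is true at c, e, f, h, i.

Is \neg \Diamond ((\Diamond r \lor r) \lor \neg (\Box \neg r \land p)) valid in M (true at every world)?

No

Let φ = \neg \Diamond ((\Diamond r \lor r) \lor \neg (\Box \neg r \land p)). Evaluate φ at each world:
  a (successors {b, e, i}): φ is false.
  b (successors {a, f}): φ is false.
  c (successors {e, f, g, i}): φ is false.
  d (successors {f}): φ is false.
  e (successors {a, c, i}): φ is false.
  f (successors {b, c, d, g, h}): φ is false.
  g (successors {c, f}): φ is false.
  h (successors {f, h}): φ is false.
  i (successors {a, c, e}): φ is false.
Detail at a (counterexample):
  At a: \Diamond ((\Diamond r \lor r) \lor \neg (\Box \neg r \land p)) is true, so \neg \Diamond ((\Diamond r \lor r) \lor \neg (\Box \neg r \land p)) is false.
    At a: \Diamond ((\Diamond r \lor r) \lor \neg (\Box \neg r \land p)) requires (\Diamond r \lor r) \lor \neg (\Box \neg r \land p) at some successor in {b, e, i}.
      (\Diamond r \lor r) \lor \neg (\Box \neg r \land p) holds at b, so \Diamond ((\Diamond r \lor r) \lor \neg (\Box \neg r \land p)) is true at a.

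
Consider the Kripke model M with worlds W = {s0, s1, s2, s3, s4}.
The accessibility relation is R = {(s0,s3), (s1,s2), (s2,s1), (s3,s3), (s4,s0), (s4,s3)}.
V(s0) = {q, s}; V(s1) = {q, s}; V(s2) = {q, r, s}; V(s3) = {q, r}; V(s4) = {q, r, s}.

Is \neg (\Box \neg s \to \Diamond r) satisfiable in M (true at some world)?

No

Let φ = \neg (\Box \neg s \to \Diamond r). Evaluate φ at each world:
  s0 (successors {s3}): φ is false.
  s1 (successors {s2}): φ is false.
  s2 (successors {s1}): φ is false.
  s3 (successors {s3}): φ is false.
  s4 (successors {s0, s3}): φ is false.
For instance, at s4:
  At s4: \Box \neg s \to \Diamond r is true, so \neg (\Box \neg s \to \Diamond r) is false.
    At s4: \Box \neg s is false, \Diamond r is true, so \Box \neg s \to \Diamond r is true.
      At s4: \Box \neg s requires \neg s at every successor {s0, s3}.
        \neg s fails at s0, so \Box \neg s is false at s4.
      At s4: \Diamond r requires r at some successor in {s0, s3}.
        r holds at s3, so \Diamond r is true at s4.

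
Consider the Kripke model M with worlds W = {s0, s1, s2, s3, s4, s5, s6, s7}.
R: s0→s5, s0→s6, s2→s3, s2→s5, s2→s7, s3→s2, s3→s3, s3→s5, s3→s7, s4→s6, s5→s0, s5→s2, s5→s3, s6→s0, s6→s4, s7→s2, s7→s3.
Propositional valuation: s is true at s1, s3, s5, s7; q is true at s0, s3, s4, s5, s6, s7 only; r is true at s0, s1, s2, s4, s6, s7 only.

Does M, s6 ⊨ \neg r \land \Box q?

No

At s6: \neg r is false, \Box q is true, so \neg r \land \Box q is false.
  At s6: \Box q requires q at every successor {s0, s4}.
    At s0: q is true.
    At s4: q is true.
  So \Box q is true at s6.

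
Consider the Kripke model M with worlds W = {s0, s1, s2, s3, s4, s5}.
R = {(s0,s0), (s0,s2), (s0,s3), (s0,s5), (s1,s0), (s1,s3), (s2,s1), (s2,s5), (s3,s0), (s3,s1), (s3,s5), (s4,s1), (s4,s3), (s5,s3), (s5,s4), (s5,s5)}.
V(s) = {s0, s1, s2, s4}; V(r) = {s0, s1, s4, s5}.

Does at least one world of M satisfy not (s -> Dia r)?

Let φ = not (s -> Dia r). Evaluate φ at each world:
  s0 (successors {s0, s2, s3, s5}): φ is false.
  s1 (successors {s0, s3}): φ is false.
  s2 (successors {s1, s5}): φ is false.
  s3 (successors {s0, s1, s5}): φ is false.
  s4 (successors {s1, s3}): φ is false.
  s5 (successors {s3, s4, s5}): φ is false.
For instance, at s0:
  At s0: s -> Dia r is true, so not (s -> Dia r) is false.
    At s0: s is true, Dia r is true, so s -> Dia r is true.
      At s0: Dia r requires r at some successor in {s0, s2, s3, s5}.
        r holds at s0, so Dia r is true at s0.

No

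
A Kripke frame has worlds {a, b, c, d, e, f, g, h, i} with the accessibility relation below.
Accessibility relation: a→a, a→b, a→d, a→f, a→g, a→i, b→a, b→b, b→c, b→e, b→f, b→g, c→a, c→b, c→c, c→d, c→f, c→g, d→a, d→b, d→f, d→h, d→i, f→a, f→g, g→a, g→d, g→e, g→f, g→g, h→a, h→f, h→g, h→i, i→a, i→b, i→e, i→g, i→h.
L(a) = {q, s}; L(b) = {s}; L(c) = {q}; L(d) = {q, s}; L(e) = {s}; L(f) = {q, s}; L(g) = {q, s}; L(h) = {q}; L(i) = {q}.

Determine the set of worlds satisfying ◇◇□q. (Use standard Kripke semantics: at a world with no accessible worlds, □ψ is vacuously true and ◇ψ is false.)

a, b, c, d, f, g, h, i

Let φ = ◇◇□q. Evaluate φ at each world:
  a (successors {a, b, d, f, g, i}): φ is true.
  b (successors {a, b, c, e, f, g}): φ is true.
  c (successors {a, b, c, d, f, g}): φ is true.
  d (successors {a, b, f, h, i}): φ is true.
  e (successors ∅): φ is false.
  f (successors {a, g}): φ is true.
  g (successors {a, d, e, f, g}): φ is true.
  h (successors {a, f, g, i}): φ is true.
  i (successors {a, b, e, g, h}): φ is true.
For instance, at g:
  At g: ◇◇□q requires ◇□q at some successor in {a, d, e, f, g}.
    ◇□q holds at a, so ◇◇□q is true at g.
      At a: ◇□q requires □q at some successor in {a, b, d, f, g, i}.
        □q holds at f, so ◇□q is true at a.
Satisfying worlds: {a, b, c, d, f, g, h, i}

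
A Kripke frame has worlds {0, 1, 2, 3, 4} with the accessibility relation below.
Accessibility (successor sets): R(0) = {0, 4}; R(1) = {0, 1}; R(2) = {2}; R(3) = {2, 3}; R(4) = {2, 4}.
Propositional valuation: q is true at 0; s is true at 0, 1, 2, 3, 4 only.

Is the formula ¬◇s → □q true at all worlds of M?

Yes

Let φ = ¬◇s → □q. Evaluate φ at each world:
  0 (successors {0, 4}): φ is true.
  1 (successors {0, 1}): φ is true.
  2 (successors {2}): φ is true.
  3 (successors {2, 3}): φ is true.
  4 (successors {2, 4}): φ is true.
For instance, at 4:
  At 4: ¬◇s is false, □q is false, so ¬◇s → □q is true.
    At 4: ◇s is true, so ¬◇s is false.
      At 4: ◇s requires s at some successor in {2, 4}.
        s holds at 2, so ◇s is true at 4.
    At 4: □q requires q at every successor {2, 4}.
      q fails at 2, so □q is false at 4.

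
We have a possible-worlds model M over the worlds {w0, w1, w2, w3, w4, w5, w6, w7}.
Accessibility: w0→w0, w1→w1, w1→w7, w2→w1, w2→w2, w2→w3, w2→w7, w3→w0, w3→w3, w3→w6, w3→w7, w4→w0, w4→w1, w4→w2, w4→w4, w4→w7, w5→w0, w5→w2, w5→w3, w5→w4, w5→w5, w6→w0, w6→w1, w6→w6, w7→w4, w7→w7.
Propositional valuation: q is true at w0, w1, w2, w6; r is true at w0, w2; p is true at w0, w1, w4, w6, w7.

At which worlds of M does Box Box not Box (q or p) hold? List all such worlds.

Recall that Box ψ holds at a world iff ψ holds at every accessible world, and Dia ψ holds iff ψ holds at some accessible world.
Let φ = Box Box not Box (q or p). Evaluate φ at each world:
  w0 (successors {w0}): φ is false.
  w1 (successors {w1, w7}): φ is false.
  w2 (successors {w1, w2, w3, w7}): φ is false.
  w3 (successors {w0, w3, w6, w7}): φ is false.
  w4 (successors {w0, w1, w2, w4, w7}): φ is false.
  w5 (successors {w0, w2, w3, w4, w5}): φ is false.
  w6 (successors {w0, w1, w6}): φ is false.
  w7 (successors {w4, w7}): φ is false.
For instance, at w5:
  At w5: Box Box not Box (q or p) requires Box not Box (q or p) at every successor {w0, w2, w3, w4, w5}.
    Box not Box (q or p) fails at w0, so Box Box not Box (q or p) is false at w5.
      At w0: Box not Box (q or p) requires not Box (q or p) at every successor {w0}.
        not Box (q or p) fails at w0, so Box not Box (q or p) is false at w0.
Satisfying worlds: none.

none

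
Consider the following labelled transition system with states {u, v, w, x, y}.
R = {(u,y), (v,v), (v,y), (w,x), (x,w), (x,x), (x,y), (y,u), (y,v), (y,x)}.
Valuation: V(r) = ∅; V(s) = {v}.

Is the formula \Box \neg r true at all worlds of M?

Let φ = \Box \neg r. Evaluate φ at each world:
  u (successors {y}): φ is true.
  v (successors {v, y}): φ is true.
  w (successors {x}): φ is true.
  x (successors {w, x, y}): φ is true.
  y (successors {u, v, x}): φ is true.
For instance, at u:
  At u: \Box \neg r requires \neg r at every successor {y}.
    At y: \neg r is true.
  So \Box \neg r is true at u.

Yes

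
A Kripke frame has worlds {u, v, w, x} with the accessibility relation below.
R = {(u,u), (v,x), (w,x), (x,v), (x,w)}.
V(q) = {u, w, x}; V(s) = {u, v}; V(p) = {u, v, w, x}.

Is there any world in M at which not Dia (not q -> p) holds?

No

Let φ = not Dia (not q -> p). Evaluate φ at each world:
  u (successors {u}): φ is false.
  v (successors {x}): φ is false.
  w (successors {x}): φ is false.
  x (successors {v, w}): φ is false.
For instance, at w:
  At w: Dia (not q -> p) is true, so not Dia (not q -> p) is false.
    At w: Dia (not q -> p) requires not q -> p at some successor in {x}.
      not q -> p holds at x, so Dia (not q -> p) is true at w.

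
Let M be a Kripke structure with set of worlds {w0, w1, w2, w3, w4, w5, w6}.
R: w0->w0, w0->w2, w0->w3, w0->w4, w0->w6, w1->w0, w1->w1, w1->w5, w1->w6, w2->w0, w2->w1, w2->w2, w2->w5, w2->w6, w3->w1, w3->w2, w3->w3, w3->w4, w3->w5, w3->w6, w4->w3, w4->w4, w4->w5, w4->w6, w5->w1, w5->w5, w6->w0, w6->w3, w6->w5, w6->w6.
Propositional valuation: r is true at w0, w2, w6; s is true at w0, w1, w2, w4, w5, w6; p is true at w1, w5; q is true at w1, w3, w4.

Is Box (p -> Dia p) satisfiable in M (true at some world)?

Let φ = Box (p -> Dia p). Evaluate φ at each world:
  w0 (successors {w0, w2, w3, w4, w6}): φ is true.
  w1 (successors {w0, w1, w5, w6}): φ is true.
  w2 (successors {w0, w1, w2, w5, w6}): φ is true.
  w3 (successors {w1, w2, w3, w4, w5, w6}): φ is true.
  w4 (successors {w3, w4, w5, w6}): φ is true.
  w5 (successors {w1, w5}): φ is true.
  w6 (successors {w0, w3, w5, w6}): φ is true.
Detail at w0 (witness):
  At w0: Box (p -> Dia p) requires p -> Dia p at every successor {w0, w2, w3, w4, w6}.
    At w0: p -> Dia p is true.
    At w2: p -> Dia p is true.
    At w3: p -> Dia p is true.
    At w4: p -> Dia p is true.
    At w6: p -> Dia p is true.
  So Box (p -> Dia p) is true at w0.

Yes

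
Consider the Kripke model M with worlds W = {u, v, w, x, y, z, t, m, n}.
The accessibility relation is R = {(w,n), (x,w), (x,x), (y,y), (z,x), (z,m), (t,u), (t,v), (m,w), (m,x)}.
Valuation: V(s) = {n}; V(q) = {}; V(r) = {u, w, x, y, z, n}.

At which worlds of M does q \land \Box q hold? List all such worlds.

none

Recall that \Box ψ holds at a world iff ψ holds at every accessible world, and \Diamond ψ holds iff ψ holds at some accessible world.
Let φ = q \land \Box q. Evaluate φ at each world:
  u (successors ∅): φ is false.
  v (successors ∅): φ is false.
  w (successors {n}): φ is false.
  x (successors {w, x}): φ is false.
  y (successors {y}): φ is false.
  z (successors {x, m}): φ is false.
  t (successors {u, v}): φ is false.
  m (successors {w, x}): φ is false.
  n (successors ∅): φ is false.
For instance, at z:
  At z: q is false, \Box q is false, so q \land \Box q is false.
    At z: \Box q requires q at every successor {x, m}.
      q fails at x, so \Box q is false at z.
Satisfying worlds: none.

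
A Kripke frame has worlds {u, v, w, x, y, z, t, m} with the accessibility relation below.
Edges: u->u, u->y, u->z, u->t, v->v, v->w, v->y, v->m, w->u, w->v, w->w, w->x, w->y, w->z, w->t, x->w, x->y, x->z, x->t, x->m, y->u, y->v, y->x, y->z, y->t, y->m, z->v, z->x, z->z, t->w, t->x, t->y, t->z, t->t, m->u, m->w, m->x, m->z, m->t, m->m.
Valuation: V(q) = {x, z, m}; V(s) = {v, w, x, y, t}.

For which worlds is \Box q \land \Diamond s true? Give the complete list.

none

Recall that \Box ψ holds at a world iff ψ holds at every accessible world, and \Diamond ψ holds iff ψ holds at some accessible world.
Let φ = \Box q \land \Diamond s. Evaluate φ at each world:
  u (successors {u, y, z, t}): φ is false.
  v (successors {v, w, y, m}): φ is false.
  w (successors {u, v, w, x, y, z, t}): φ is false.
  x (successors {w, y, z, t, m}): φ is false.
  y (successors {u, v, x, z, t, m}): φ is false.
  z (successors {v, x, z}): φ is false.
  t (successors {w, x, y, z, t}): φ is false.
  m (successors {u, w, x, z, t, m}): φ is false.
For instance, at w:
  At w: \Box q is false, \Diamond s is true, so \Box q \land \Diamond s is false.
    At w: \Box q requires q at every successor {u, v, w, x, y, z, t}.
      q fails at u, so \Box q is false at w.
    At w: \Diamond s requires s at some successor in {u, v, w, x, y, z, t}.
      s holds at v, so \Diamond s is true at w.
Satisfying worlds: none.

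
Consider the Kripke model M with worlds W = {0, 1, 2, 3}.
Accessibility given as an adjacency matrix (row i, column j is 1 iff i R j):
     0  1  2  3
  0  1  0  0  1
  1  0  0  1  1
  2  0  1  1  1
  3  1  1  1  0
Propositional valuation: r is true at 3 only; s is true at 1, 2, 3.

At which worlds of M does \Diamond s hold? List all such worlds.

0, 1, 2, 3

Let φ = \Diamond s. Evaluate φ at each world:
  0 (successors {0, 3}): φ is true.
  1 (successors {2, 3}): φ is true.
  2 (successors {1, 2, 3}): φ is true.
  3 (successors {0, 1, 2}): φ is true.
For instance, at 3:
  At 3: \Diamond s requires s at some successor in {0, 1, 2}.
    s holds at 1, so \Diamond s is true at 3.
Satisfying worlds: {0, 1, 2, 3}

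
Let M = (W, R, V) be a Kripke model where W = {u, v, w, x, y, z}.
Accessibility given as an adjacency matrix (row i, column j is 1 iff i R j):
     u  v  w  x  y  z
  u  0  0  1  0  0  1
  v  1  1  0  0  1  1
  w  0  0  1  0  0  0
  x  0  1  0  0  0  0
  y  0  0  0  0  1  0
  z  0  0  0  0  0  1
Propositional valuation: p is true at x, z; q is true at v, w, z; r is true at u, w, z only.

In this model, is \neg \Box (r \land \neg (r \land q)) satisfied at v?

Recall that \Box ψ holds at a world iff ψ holds at every accessible world, and \Diamond ψ holds iff ψ holds at some accessible world.
At v: \Box (r \land \neg (r \land q)) is false, so \neg \Box (r \land \neg (r \land q)) is true.
  At v: \Box (r \land \neg (r \land q)) requires r \land \neg (r \land q) at every successor {u, v, y, z}.
    r \land \neg (r \land q) fails at v, so \Box (r \land \neg (r \land q)) is false at v.

Yes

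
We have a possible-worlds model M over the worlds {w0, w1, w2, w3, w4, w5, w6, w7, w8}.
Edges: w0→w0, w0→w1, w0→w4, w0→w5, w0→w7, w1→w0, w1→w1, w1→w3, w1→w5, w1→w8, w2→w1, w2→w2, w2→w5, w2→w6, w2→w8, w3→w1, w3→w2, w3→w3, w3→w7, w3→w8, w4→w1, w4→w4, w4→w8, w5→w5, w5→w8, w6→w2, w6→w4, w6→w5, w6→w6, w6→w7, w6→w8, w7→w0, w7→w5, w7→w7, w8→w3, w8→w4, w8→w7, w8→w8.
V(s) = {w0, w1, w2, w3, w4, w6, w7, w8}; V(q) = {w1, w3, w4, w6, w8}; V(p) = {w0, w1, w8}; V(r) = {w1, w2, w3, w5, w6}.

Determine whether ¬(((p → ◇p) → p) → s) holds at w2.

At w2: ((p → ◇p) → p) → s is true, so ¬(((p → ◇p) → p) → s) is false.
  At w2: (p → ◇p) → p is false, s is true, so ((p → ◇p) → p) → s is true.
    At w2: p → ◇p is true, p is false, so (p → ◇p) → p is false.
      At w2: p is false, ◇p is true, so p → ◇p is true.

No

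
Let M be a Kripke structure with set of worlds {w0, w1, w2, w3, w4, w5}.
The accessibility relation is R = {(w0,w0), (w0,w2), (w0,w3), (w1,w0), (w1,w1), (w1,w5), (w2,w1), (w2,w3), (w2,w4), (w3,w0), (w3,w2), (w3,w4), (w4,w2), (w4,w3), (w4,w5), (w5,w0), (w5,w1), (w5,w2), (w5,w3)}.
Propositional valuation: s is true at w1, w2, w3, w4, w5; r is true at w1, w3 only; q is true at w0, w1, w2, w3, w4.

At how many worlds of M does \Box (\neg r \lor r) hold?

6

Recall that \Box ψ holds at a world iff ψ holds at every accessible world, and \Diamond ψ holds iff ψ holds at some accessible world.
Let φ = \Box (\neg r \lor r). Evaluate φ at each world:
  w0 (successors {w0, w2, w3}): φ is true.
  w1 (successors {w0, w1, w5}): φ is true.
  w2 (successors {w1, w3, w4}): φ is true.
  w3 (successors {w0, w2, w4}): φ is true.
  w4 (successors {w2, w3, w5}): φ is true.
  w5 (successors {w0, w1, w2, w3}): φ is true.
For instance, at w4:
  At w4: \Box (\neg r \lor r) requires \neg r \lor r at every successor {w2, w3, w5}.
    At w2: \neg r \lor r is true.
    At w3: \neg r \lor r is true.
    At w5: \neg r \lor r is true.
  So \Box (\neg r \lor r) is true at w4.
Satisfying worlds: {w0, w1, w2, w3, w4, w5}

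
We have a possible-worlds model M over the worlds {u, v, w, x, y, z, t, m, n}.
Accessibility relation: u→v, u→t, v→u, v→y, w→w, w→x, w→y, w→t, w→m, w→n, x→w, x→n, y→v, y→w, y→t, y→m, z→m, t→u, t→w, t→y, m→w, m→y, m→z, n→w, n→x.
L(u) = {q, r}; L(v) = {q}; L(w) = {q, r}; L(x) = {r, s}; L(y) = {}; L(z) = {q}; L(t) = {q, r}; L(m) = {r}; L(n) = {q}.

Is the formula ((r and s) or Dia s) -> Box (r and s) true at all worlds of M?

No

Let φ = ((r and s) or Dia s) -> Box (r and s). Evaluate φ at each world:
  u (successors {v, t}): φ is true.
  v (successors {u, y}): φ is true.
  w (successors {w, x, y, t, m, n}): φ is false.
  x (successors {w, n}): φ is false.
  y (successors {v, w, t, m}): φ is true.
  z (successors {m}): φ is true.
  t (successors {u, w, y}): φ is true.
  m (successors {w, y, z}): φ is true.
  n (successors {w, x}): φ is false.
Detail at w (counterexample):
  At w: (r and s) or Dia s is true, Box (r and s) is false, so ((r and s) or Dia s) -> Box (r and s) is false.
    At w: r and s is false, Dia s is true, so (r and s) or Dia s is true.
      At w: Dia s requires s at some successor in {w, x, y, t, m, n}.
        s holds at x, so Dia s is true at w.
    At w: Box (r and s) requires r and s at every successor {w, x, y, t, m, n}.
      r and s fails at w, so Box (r and s) is false at w.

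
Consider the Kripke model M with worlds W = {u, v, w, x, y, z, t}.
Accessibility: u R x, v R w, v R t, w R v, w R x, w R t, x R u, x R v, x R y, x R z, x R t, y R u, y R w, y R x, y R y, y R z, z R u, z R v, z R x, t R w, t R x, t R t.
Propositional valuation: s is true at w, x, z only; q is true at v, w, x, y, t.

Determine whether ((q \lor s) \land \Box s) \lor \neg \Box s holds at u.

No

At u: (q \lor s) \land \Box s is false, \neg \Box s is false, so ((q \lor s) \land \Box s) \lor \neg \Box s is false.
  At u: q \lor s is false, \Box s is true, so (q \lor s) \land \Box s is false.
    At u: \Box s requires s at every successor {x}.
      At x: s is true.
    So \Box s is true at u.
  At u: \Box s is true, so \neg \Box s is false.
    At u: \Box s requires s at every successor {x}.
      At x: s is true.
    So \Box s is true at u.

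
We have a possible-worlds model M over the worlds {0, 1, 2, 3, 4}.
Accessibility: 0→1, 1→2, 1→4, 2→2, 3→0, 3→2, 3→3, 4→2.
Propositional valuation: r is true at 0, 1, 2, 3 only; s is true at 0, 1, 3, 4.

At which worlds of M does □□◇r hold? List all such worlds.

0, 1, 2, 3, 4

Let φ = □□◇r. Evaluate φ at each world:
  0 (successors {1}): φ is true.
  1 (successors {2, 4}): φ is true.
  2 (successors {2}): φ is true.
  3 (successors {0, 2, 3}): φ is true.
  4 (successors {2}): φ is true.
For instance, at 3:
  At 3: □□◇r requires □◇r at every successor {0, 2, 3}.
      At 0: □◇r requires ◇r at every successor {1}.
        At 1: ◇r is true.
      So □◇r is true at 0.
      At 2: □◇r requires ◇r at every successor {2}.
        At 2: ◇r is true.
      So □◇r is true at 2.
      At 3: □◇r requires ◇r at every successor {0, 2, 3}.
        At 0: ◇r is true.
        At 2: ◇r is true.
        At 3: ◇r is true.
      So □◇r is true at 3.
  So □□◇r is true at 3.
Satisfying worlds: {0, 1, 2, 3, 4}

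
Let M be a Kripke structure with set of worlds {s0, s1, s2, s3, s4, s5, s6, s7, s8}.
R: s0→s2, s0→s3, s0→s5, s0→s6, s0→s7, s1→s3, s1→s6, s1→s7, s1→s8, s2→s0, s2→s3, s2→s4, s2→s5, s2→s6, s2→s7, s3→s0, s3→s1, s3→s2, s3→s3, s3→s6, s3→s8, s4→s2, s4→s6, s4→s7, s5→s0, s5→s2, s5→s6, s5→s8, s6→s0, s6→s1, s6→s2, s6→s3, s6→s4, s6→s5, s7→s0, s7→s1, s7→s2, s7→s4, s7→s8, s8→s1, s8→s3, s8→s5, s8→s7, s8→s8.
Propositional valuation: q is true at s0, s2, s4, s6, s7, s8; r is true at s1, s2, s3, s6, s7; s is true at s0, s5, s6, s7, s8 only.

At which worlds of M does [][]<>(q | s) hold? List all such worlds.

Let φ = [][]<>(q | s). Evaluate φ at each world:
  s0 (successors {s2, s3, s5, s6, s7}): φ is true.
  s1 (successors {s3, s6, s7, s8}): φ is true.
  s2 (successors {s0, s3, s4, s5, s6, s7}): φ is true.
  s3 (successors {s0, s1, s2, s3, s6, s8}): φ is true.
  s4 (successors {s2, s6, s7}): φ is true.
  s5 (successors {s0, s2, s6, s8}): φ is true.
  s6 (successors {s0, s1, s2, s3, s4, s5}): φ is true.
  s7 (successors {s0, s1, s2, s4, s8}): φ is true.
  s8 (successors {s1, s3, s5, s7, s8}): φ is true.
For instance, at s7:
  At s7: [][]<>(q | s) requires []<>(q | s) at every successor {s0, s1, s2, s4, s8}.
    At s0: []<>(q | s) is true.
    At s1: []<>(q | s) is true.
    At s2: []<>(q | s) is true.
    At s4: []<>(q | s) is true.
    At s8: []<>(q | s) is true.
  So [][]<>(q | s) is true at s7.
Satisfying worlds: {s0, s1, s2, s3, s4, s5, s6, s7, s8}

s0, s1, s2, s3, s4, s5, s6, s7, s8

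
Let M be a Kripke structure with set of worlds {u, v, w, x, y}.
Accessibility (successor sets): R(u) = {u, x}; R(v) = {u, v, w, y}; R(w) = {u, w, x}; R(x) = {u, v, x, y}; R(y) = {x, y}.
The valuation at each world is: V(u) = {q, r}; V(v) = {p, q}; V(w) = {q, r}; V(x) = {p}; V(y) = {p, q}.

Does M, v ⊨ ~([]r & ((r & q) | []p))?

Yes

At v: []r & ((r & q) | []p) is false, so ~([]r & ((r & q) | []p)) is true.
  At v: []r is false, (r & q) | []p is false, so []r & ((r & q) | []p) is false.
    At v: []r requires r at every successor {u, v, w, y}.
      r fails at v, so []r is false at v.
    At v: r & q is false, []p is false, so (r & q) | []p is false.
      At v: []p requires p at every successor {u, v, w, y}.
        p fails at u, so []p is false at v.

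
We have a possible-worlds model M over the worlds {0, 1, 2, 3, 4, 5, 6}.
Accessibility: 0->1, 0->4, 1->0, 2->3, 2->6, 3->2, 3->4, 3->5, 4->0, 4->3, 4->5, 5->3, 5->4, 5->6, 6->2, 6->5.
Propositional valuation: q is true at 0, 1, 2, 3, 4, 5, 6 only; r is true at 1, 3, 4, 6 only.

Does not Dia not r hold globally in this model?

No

Recall that Dia ψ holds at a world iff ψ holds at some accessible world.
Let φ = not Dia not r. Evaluate φ at each world:
  0 (successors {1, 4}): φ is true.
  1 (successors {0}): φ is false.
  2 (successors {3, 6}): φ is true.
  3 (successors {2, 4, 5}): φ is false.
  4 (successors {0, 3, 5}): φ is false.
  5 (successors {3, 4, 6}): φ is true.
  6 (successors {2, 5}): φ is false.
Detail at 1 (counterexample):
  At 1: Dia not r is true, so not Dia not r is false.
    At 1: Dia not r requires not r at some successor in {0}.
      not r holds at 0, so Dia not r is true at 1.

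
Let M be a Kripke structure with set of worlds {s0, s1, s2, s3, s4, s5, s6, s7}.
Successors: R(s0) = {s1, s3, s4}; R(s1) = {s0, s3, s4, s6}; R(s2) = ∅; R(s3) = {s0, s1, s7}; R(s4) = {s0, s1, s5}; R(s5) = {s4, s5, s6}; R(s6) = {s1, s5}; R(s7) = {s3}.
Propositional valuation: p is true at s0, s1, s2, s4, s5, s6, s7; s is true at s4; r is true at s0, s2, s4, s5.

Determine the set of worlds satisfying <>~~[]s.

none

Let φ = <>~~[]s. Evaluate φ at each world:
  s0 (successors {s1, s3, s4}): φ is false.
  s1 (successors {s0, s3, s4, s6}): φ is false.
  s2 (successors ∅): φ is false.
  s3 (successors {s0, s1, s7}): φ is false.
  s4 (successors {s0, s1, s5}): φ is false.
  s5 (successors {s4, s5, s6}): φ is false.
  s6 (successors {s1, s5}): φ is false.
  s7 (successors {s3}): φ is false.
For instance, at s4:
  At s4: <>~~[]s requires ~~[]s at some successor in {s0, s1, s5}.
    At s0: ~~[]s is false.
    At s1: ~~[]s is false.
    At s5: ~~[]s is false.
  So <>~~[]s is false at s4.
Satisfying worlds: none.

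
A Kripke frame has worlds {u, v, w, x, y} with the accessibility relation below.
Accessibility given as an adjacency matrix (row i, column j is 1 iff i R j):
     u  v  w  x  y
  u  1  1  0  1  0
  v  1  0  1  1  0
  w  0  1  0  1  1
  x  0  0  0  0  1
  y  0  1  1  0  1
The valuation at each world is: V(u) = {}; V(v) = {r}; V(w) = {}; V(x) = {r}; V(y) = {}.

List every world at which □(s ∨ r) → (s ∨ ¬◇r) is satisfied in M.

Recall that □ψ holds at a world iff ψ holds at every accessible world, and ◇ψ holds iff ψ holds at some accessible world.
Let φ = □(s ∨ r) → (s ∨ ¬◇r). Evaluate φ at each world:
  u (successors {u, v, x}): φ is true.
  v (successors {u, w, x}): φ is true.
  w (successors {v, x, y}): φ is true.
  x (successors {y}): φ is true.
  y (successors {v, w, y}): φ is true.
For instance, at y:
  At y: □(s ∨ r) is false, s ∨ ¬◇r is false, so □(s ∨ r) → (s ∨ ¬◇r) is true.
    At y: □(s ∨ r) requires s ∨ r at every successor {v, w, y}.
      s ∨ r fails at w, so □(s ∨ r) is false at y.
    At y: s is false, ¬◇r is false, so s ∨ ¬◇r is false.
      At y: ◇r is true, so ¬◇r is false.
Satisfying worlds: {u, v, w, x, y}

u, v, w, x, y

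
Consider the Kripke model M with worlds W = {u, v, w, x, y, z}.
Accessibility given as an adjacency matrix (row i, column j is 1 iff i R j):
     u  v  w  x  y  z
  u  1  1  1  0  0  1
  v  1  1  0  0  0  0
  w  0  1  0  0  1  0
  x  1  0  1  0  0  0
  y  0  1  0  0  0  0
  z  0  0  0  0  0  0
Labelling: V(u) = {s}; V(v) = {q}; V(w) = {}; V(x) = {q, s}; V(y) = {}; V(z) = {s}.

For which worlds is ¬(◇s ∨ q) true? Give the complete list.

Recall that ◇ψ holds at a world iff ψ holds at some accessible world.
Let φ = ¬(◇s ∨ q). Evaluate φ at each world:
  u (successors {u, v, w, z}): φ is false.
  v (successors {u, v}): φ is false.
  w (successors {v, y}): φ is true.
  x (successors {u, w}): φ is false.
  y (successors {v}): φ is true.
  z (successors ∅): φ is true.
For instance, at v:
  At v: ◇s ∨ q is true, so ¬(◇s ∨ q) is false.
    At v: ◇s is true, q is true, so ◇s ∨ q is true.
      At v: ◇s requires s at some successor in {u, v}.
        s holds at u, so ◇s is true at v.
Satisfying worlds: {w, y, z}

w, y, z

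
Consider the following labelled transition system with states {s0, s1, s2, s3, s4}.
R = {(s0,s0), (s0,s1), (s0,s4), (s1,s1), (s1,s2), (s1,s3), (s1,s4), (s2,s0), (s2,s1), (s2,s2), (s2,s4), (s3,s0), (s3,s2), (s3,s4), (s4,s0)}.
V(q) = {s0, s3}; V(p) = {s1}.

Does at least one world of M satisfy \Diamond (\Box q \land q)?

No

Let φ = \Diamond (\Box q \land q). Evaluate φ at each world:
  s0 (successors {s0, s1, s4}): φ is false.
  s1 (successors {s1, s2, s3, s4}): φ is false.
  s2 (successors {s0, s1, s2, s4}): φ is false.
  s3 (successors {s0, s2, s4}): φ is false.
  s4 (successors {s0}): φ is false.
For instance, at s3:
  At s3: \Diamond (\Box q \land q) requires \Box q \land q at some successor in {s0, s2, s4}.
    At s0: \Box q \land q is false.
    At s2: \Box q \land q is false.
    At s4: \Box q \land q is false.
  So \Diamond (\Box q \land q) is false at s3.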